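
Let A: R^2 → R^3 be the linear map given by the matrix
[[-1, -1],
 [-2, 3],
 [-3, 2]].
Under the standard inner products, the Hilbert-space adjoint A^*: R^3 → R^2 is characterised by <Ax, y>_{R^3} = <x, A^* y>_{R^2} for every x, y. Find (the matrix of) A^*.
A^* = A^T =
[[-1, -2, -3],
 [-1, 3, 2]]

For real matrices with standard dot products, the defining identity <Ax, y> = <x, A^* y> gives (Ax)^T y = x^T (A^*) y, i.e. x^T A^T y = x^T (A^*) y. Since this holds for all x, y, we must have A^* = A^T. Therefore
A^* =
[[-1, -2, -3],
 [-1, 3, 2]].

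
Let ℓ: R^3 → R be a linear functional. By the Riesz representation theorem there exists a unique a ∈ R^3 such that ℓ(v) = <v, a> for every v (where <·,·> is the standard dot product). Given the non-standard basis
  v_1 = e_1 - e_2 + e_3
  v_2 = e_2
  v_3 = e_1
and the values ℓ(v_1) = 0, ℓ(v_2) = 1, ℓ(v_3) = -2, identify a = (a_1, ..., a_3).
a = (-2, 1, 3)

Write a = (a_1, ..., a_3) in the standard basis. For each basis vector v_i, ℓ(v_i) = <v_i, a> is a linear equation in the a_j's. Collect the n equations into a matrix system V a = ℓ, where row i of V is v_i (expressed in the standard basis). Since V is invertible (lower-triangular with 1s on the diagonal, up to permutation), solve by back-substitution:
  V =
[[1, -1, 1],
 [0, 1, 0],
 [1, 0, 0]]
  V a = (0, 1, -2)
Solving gives a = (-2, 1, 3).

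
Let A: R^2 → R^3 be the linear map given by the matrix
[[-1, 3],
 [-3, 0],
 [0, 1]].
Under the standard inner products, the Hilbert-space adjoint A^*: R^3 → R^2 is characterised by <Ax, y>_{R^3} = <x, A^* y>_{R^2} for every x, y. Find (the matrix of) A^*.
A^* = A^T =
[[-1, -3, 0],
 [3, 0, 1]]

For real matrices with standard dot products, the defining identity <Ax, y> = <x, A^* y> gives (Ax)^T y = x^T (A^*) y, i.e. x^T A^T y = x^T (A^*) y. Since this holds for all x, y, we must have A^* = A^T. Therefore
A^* =
[[-1, -3, 0],
 [3, 0, 1]].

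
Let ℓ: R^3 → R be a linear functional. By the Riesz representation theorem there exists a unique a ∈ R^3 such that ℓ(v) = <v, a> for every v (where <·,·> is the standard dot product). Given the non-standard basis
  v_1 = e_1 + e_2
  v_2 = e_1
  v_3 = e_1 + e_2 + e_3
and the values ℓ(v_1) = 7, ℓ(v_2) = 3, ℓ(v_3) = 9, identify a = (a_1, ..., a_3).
a = (3, 4, 2)

Write a = (a_1, ..., a_3) in the standard basis. For each basis vector v_i, ℓ(v_i) = <v_i, a> is a linear equation in the a_j's. Collect the n equations into a matrix system V a = ℓ, where row i of V is v_i (expressed in the standard basis). Since V is invertible (lower-triangular with 1s on the diagonal, up to permutation), solve by back-substitution:
  V =
[[1, 1, 0],
 [1, 0, 0],
 [1, 1, 1]]
  V a = (7, 3, 9)
Solving gives a = (3, 4, 2).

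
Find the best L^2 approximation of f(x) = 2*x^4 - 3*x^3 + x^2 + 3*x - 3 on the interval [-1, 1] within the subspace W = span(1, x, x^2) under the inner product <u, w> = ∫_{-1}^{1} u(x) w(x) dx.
g(x) = 19*x^2/7 + 6*x/5 - 111/35

The best approximation g ∈ W is the orthogonal projection of f onto W. Writing g = a_0 + a_1 x + a_2 x^2, the coefficients solve the normal equations G · a = b where
  G_{ij} = <φ_i, φ_j> and b_i = <f, φ_i>, with φ_0 = 1, φ_1 = x, φ_2 = x^2.
G =
  [2, 0, 2/3]
  [0, 2/3, 0]
  [2/3, 0, 2/5],
b = (-68/15, 4/5, -36/35).
Solving gives a_0 = -111/35, a_1 = 6/5, a_2 = 19/7, so
  g(x) = 19*x^2/7 + 6*x/5 - 111/35.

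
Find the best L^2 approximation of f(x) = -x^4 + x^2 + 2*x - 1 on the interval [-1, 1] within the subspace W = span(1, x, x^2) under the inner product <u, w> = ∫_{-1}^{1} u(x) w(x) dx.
g(x) = x^2/7 + 2*x - 32/35

The best approximation g ∈ W is the orthogonal projection of f onto W. Writing g = a_0 + a_1 x + a_2 x^2, the coefficients solve the normal equations G · a = b where
  G_{ij} = <φ_i, φ_j> and b_i = <f, φ_i>, with φ_0 = 1, φ_1 = x, φ_2 = x^2.
G =
  [2, 0, 2/3]
  [0, 2/3, 0]
  [2/3, 0, 2/5],
b = (-26/15, 4/3, -58/105).
Solving gives a_0 = -32/35, a_1 = 2, a_2 = 1/7, so
  g(x) = x^2/7 + 2*x - 32/35.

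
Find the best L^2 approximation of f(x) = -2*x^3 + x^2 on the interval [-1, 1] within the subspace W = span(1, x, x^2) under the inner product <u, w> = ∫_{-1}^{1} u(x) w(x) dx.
g(x) = x^2 - 6*x/5

The best approximation g ∈ W is the orthogonal projection of f onto W. Writing g = a_0 + a_1 x + a_2 x^2, the coefficients solve the normal equations G · a = b where
  G_{ij} = <φ_i, φ_j> and b_i = <f, φ_i>, with φ_0 = 1, φ_1 = x, φ_2 = x^2.
G =
  [2, 0, 2/3]
  [0, 2/3, 0]
  [2/3, 0, 2/5],
b = (2/3, -4/5, 2/5).
Solving gives a_0 = 0, a_1 = -6/5, a_2 = 1, so
  g(x) = x^2 - 6*x/5.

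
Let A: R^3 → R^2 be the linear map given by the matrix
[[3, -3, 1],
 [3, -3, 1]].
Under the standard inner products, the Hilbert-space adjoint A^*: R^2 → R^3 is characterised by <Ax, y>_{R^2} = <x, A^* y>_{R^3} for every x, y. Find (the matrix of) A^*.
A^* = A^T =
[[3, 3],
 [-3, -3],
 [1, 1]]

For real matrices with standard dot products, the defining identity <Ax, y> = <x, A^* y> gives (Ax)^T y = x^T (A^*) y, i.e. x^T A^T y = x^T (A^*) y. Since this holds for all x, y, we must have A^* = A^T. Therefore
A^* =
[[3, 3],
 [-3, -3],
 [1, 1]].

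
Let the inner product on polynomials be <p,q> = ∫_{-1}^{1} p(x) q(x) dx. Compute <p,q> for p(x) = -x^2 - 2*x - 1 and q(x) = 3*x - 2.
<p,q> = 4/3

Expand the product: p(x)·q(x) = -3*x^3 - 4*x^2 + x + 2.
∫_{-1}^{1} of each monomial x^k gives [2/(k+1) if k even, 0 if k odd]. Integrating term-by-term (or equivalently evaluating the antiderivative F(x) = -3*x^4/4 - 4*x^3/3 + x^2/2 + 2*x at the endpoints):
  F(1) − F(−1) = 5/12 − (-11/12) = 4/3.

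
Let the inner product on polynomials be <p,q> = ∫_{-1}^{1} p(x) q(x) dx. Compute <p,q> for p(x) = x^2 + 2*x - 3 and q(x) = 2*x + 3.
<p,q> = -40/3

Expand the product: p(x)·q(x) = 2*x^3 + 7*x^2 - 9.
∫_{-1}^{1} of each monomial x^k gives [2/(k+1) if k even, 0 if k odd]. Integrating term-by-term (or equivalently evaluating the antiderivative F(x) = x^4/2 + 7*x^3/3 - 9*x at the endpoints):
  F(1) − F(−1) = -37/6 − (43/6) = -40/3.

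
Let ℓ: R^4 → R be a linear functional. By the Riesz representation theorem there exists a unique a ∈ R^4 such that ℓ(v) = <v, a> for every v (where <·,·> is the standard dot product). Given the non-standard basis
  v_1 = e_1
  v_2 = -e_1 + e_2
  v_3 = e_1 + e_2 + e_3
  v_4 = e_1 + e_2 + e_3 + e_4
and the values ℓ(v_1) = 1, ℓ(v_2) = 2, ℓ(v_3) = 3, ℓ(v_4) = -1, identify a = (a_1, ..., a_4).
a = (1, 3, -1, -4)

Write a = (a_1, ..., a_4) in the standard basis. For each basis vector v_i, ℓ(v_i) = <v_i, a> is a linear equation in the a_j's. Collect the n equations into a matrix system V a = ℓ, where row i of V is v_i (expressed in the standard basis). Since V is invertible (lower-triangular with 1s on the diagonal, up to permutation), solve by back-substitution:
  V =
[[1, 0, 0, 0],
 [-1, 1, 0, 0],
 [1, 1, 1, 0],
 [1, 1, 1, 1]]
  V a = (1, 2, 3, -1)
Solving gives a = (1, 3, -1, -4).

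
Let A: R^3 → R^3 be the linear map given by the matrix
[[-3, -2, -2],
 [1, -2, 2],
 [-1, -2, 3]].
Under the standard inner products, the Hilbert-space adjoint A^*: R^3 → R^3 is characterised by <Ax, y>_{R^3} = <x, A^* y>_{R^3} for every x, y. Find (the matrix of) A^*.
A^* = A^T =
[[-3, 1, -1],
 [-2, -2, -2],
 [-2, 2, 3]]

For real matrices with standard dot products, the defining identity <Ax, y> = <x, A^* y> gives (Ax)^T y = x^T (A^*) y, i.e. x^T A^T y = x^T (A^*) y. Since this holds for all x, y, we must have A^* = A^T. Therefore
A^* =
[[-3, 1, -1],
 [-2, -2, -2],
 [-2, 2, 3]].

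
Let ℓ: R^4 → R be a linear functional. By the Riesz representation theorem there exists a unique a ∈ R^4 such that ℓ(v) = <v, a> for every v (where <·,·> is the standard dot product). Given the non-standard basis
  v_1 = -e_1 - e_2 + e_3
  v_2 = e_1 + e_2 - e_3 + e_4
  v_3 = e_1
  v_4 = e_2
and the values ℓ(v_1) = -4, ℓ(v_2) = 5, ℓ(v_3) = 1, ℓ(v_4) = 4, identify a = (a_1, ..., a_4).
a = (1, 4, 1, 1)

Write a = (a_1, ..., a_4) in the standard basis. For each basis vector v_i, ℓ(v_i) = <v_i, a> is a linear equation in the a_j's. Collect the n equations into a matrix system V a = ℓ, where row i of V is v_i (expressed in the standard basis). Since V is invertible (lower-triangular with 1s on the diagonal, up to permutation), solve by back-substitution:
  V =
[[-1, -1, 1, 0],
 [1, 1, -1, 1],
 [1, 0, 0, 0],
 [0, 1, 0, 0]]
  V a = (-4, 5, 1, 4)
Solving gives a = (1, 4, 1, 1).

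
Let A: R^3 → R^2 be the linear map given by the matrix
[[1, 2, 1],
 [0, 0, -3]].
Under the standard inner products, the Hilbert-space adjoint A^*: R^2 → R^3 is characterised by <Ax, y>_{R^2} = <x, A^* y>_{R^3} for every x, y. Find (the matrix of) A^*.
A^* = A^T =
[[1, 0],
 [2, 0],
 [1, -3]]

For real matrices with standard dot products, the defining identity <Ax, y> = <x, A^* y> gives (Ax)^T y = x^T (A^*) y, i.e. x^T A^T y = x^T (A^*) y. Since this holds for all x, y, we must have A^* = A^T. Therefore
A^* =
[[1, 0],
 [2, 0],
 [1, -3]].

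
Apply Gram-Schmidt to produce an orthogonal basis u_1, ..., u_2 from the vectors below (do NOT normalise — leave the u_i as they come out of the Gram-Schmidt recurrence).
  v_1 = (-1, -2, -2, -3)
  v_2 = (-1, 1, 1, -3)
Orthogonal basis:
  u_1 = (-1, -2, -2, -3)
  u_2 = (-2/3, 5/3, 5/3, -2)

Apply the Gram-Schmidt recurrence
  u_1 = v_1
  u_i = v_i − Σ_{j<i} ((v_i · u_j) / (u_j · u_j)) · u_j.

Step by step this gives:
  u_1 = (-1, -2, -2, -3)
  u_2 = (-2/3, 5/3, 5/3, -2)

Orthogonality check:
  u_2 · u_1 = 0 (should be 0)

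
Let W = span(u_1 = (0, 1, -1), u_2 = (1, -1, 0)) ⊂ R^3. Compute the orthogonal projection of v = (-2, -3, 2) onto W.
proj_W(v) = (-1, -2, 3)

Set up U = [u_1 | ... | u_2] ∈ R^(3×2). The projector onto W = col(U) is P = U (U^T U)^(-1) U^T.
Compute U^T U =
  [2, -1]
  [-1, 2],
and U^T v = (-5, 1).
Solve U^T U · c = U^T v for the coefficients: c = (-3, -1). The projection is proj_W(v) = U c.
Check: (v - proj_W(v)) · u_1 = 0  (should be 0).
Check: (v - proj_W(v)) · u_2 = 0  (should be 0).
Result: proj_W(v) = (-1, -2, 3).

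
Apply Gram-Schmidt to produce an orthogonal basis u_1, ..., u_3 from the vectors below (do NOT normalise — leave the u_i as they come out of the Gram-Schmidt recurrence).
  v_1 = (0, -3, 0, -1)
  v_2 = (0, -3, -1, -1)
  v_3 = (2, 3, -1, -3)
Orthogonal basis:
  u_1 = (0, -3, 0, -1)
  u_2 = (0, 0, -1, 0)
  u_3 = (2, 6/5, 0, -18/5)

Apply the Gram-Schmidt recurrence
  u_1 = v_1
  u_i = v_i − Σ_{j<i} ((v_i · u_j) / (u_j · u_j)) · u_j.

Step by step this gives:
  u_1 = (0, -3, 0, -1)
  u_2 = (0, 0, -1, 0)
  u_3 = (2, 6/5, 0, -18/5)

Orthogonality check:
  u_2 · u_1 = 0 (should be 0)
  u_3 · u_1 = 0 (should be 0)
  u_3 · u_2 = 0 (should be 0)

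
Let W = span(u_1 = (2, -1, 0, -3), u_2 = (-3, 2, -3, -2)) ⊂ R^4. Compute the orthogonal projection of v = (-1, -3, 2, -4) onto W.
proj_W(v) = (53/30, -13/15, -1/10, -43/15)

Set up U = [u_1 | ... | u_2] ∈ R^(4×2). The projector onto W = col(U) is P = U (U^T U)^(-1) U^T.
Compute U^T U =
  [14, -2]
  [-2, 26],
and U^T v = (13, -1).
Solve U^T U · c = U^T v for the coefficients: c = (14/15, 1/30). The projection is proj_W(v) = U c.
Check: (v - proj_W(v)) · u_1 = 0  (should be 0).
Check: (v - proj_W(v)) · u_2 = 0  (should be 0).
Result: proj_W(v) = (53/30, -13/15, -1/10, -43/15).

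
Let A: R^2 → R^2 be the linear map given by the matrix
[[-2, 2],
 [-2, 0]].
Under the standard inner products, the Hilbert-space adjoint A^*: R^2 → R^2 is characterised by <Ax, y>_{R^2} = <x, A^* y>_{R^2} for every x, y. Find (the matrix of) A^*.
A^* = A^T =
[[-2, -2],
 [2, 0]]

For real matrices with standard dot products, the defining identity <Ax, y> = <x, A^* y> gives (Ax)^T y = x^T (A^*) y, i.e. x^T A^T y = x^T (A^*) y. Since this holds for all x, y, we must have A^* = A^T. Therefore
A^* =
[[-2, -2],
 [2, 0]].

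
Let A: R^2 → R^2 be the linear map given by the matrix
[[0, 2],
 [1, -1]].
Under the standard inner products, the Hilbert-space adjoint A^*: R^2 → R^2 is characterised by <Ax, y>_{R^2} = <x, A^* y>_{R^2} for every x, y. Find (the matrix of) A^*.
A^* = A^T =
[[0, 1],
 [2, -1]]

For real matrices with standard dot products, the defining identity <Ax, y> = <x, A^* y> gives (Ax)^T y = x^T (A^*) y, i.e. x^T A^T y = x^T (A^*) y. Since this holds for all x, y, we must have A^* = A^T. Therefore
A^* =
[[0, 1],
 [2, -1]].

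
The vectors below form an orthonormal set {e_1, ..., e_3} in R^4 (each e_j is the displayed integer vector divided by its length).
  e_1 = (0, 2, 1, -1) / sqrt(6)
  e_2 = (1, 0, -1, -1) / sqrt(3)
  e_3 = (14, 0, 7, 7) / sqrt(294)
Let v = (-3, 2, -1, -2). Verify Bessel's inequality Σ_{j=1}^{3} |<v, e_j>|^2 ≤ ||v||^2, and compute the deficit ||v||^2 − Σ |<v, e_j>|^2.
Σ |<v, e_j>|^2 = 53/3; ||v||^2 = 18; deficit = 1/3

Write each e_j = u_j / sqrt(<u_j, u_j>) where u_j is the displayed integer vector. Then <v, e_j> = <v, u_j> / sqrt(<u_j, u_j>), so |<v, e_j>|^2 = <v, u_j>^2 / <u_j, u_j>.
Coefficients: <v, e_1> = 5/sqrt(6), <v, e_2> = 0/sqrt(3), <v, e_3> = -63/sqrt(294).
Square and sum: Σ |<v, e_j>|^2 = 53/3.
Compute ||v||^2 = v·v = 18.
Deficit = 18 − 53/3 = 1/3 ≥ 0, confirming Bessel's inequality. (The deficit equals ||v − Σ <v,e_j> e_j||^2, the squared distance from v to span{e_j}.)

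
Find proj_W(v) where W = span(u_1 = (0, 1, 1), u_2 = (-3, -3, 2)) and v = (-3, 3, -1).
proj_W(v) = (6/43, 48/43, 38/43)

Set up U = [u_1 | ... | u_2] ∈ R^(3×2). The projector onto W = col(U) is P = U (U^T U)^(-1) U^T.
Compute U^T U =
  [2, -1]
  [-1, 22],
and U^T v = (2, -2).
Solve U^T U · c = U^T v for the coefficients: c = (42/43, -2/43). The projection is proj_W(v) = U c.
Check: (v - proj_W(v)) · u_1 = 0  (should be 0).
Check: (v - proj_W(v)) · u_2 = 0  (should be 0).
Result: proj_W(v) = (6/43, 48/43, 38/43).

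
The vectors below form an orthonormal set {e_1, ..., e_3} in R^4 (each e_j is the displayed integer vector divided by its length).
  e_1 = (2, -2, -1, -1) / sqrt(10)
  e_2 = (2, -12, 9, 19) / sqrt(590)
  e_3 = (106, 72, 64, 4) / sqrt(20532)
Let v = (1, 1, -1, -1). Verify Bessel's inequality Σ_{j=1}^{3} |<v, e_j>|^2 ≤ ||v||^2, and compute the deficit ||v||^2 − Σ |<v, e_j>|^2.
Σ |<v, e_j>|^2 = 299/87; ||v||^2 = 4; deficit = 49/87

Write each e_j = u_j / sqrt(<u_j, u_j>) where u_j is the displayed integer vector. Then <v, e_j> = <v, u_j> / sqrt(<u_j, u_j>), so |<v, e_j>|^2 = <v, u_j>^2 / <u_j, u_j>.
Coefficients: <v, e_1> = 2/sqrt(10), <v, e_2> = -38/sqrt(590), <v, e_3> = 110/sqrt(20532).
Square and sum: Σ |<v, e_j>|^2 = 299/87.
Compute ||v||^2 = v·v = 4.
Deficit = 4 − 299/87 = 49/87 ≥ 0, confirming Bessel's inequality. (The deficit equals ||v − Σ <v,e_j> e_j||^2, the squared distance from v to span{e_j}.)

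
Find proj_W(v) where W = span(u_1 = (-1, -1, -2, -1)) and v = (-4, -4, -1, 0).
proj_W(v) = (-10/7, -10/7, -20/7, -10/7)

Set up U = [u_1 | ... | u_1] ∈ R^(4×1). The projector onto W = col(U) is P = U (U^T U)^(-1) U^T.
Compute U^T U =
  [7],
and U^T v = (10).
Solve U^T U · c = U^T v for the coefficients: c = (10/7). The projection is proj_W(v) = U c.
Check: (v - proj_W(v)) · u_1 = 0  (should be 0).
Result: proj_W(v) = (-10/7, -10/7, -20/7, -10/7).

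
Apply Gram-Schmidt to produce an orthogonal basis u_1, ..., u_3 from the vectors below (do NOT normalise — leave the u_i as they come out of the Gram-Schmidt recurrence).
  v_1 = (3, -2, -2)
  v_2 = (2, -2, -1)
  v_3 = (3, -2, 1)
Orthogonal basis:
  u_1 = (3, -2, -2)
  u_2 = (-2/17, -10/17, 7/17)
  u_3 = (4/3, 2/3, 4/3)

Apply the Gram-Schmidt recurrence
  u_1 = v_1
  u_i = v_i − Σ_{j<i} ((v_i · u_j) / (u_j · u_j)) · u_j.

Step by step this gives:
  u_1 = (3, -2, -2)
  u_2 = (-2/17, -10/17, 7/17)
  u_3 = (4/3, 2/3, 4/3)

Orthogonality check:
  u_2 · u_1 = 0 (should be 0)
  u_3 · u_1 = 0 (should be 0)
  u_3 · u_2 = 0 (should be 0)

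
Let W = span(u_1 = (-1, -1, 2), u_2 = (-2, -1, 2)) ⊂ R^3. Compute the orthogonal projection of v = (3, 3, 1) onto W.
proj_W(v) = (3, 1/5, -2/5)

Set up U = [u_1 | ... | u_2] ∈ R^(3×2). The projector onto W = col(U) is P = U (U^T U)^(-1) U^T.
Compute U^T U =
  [6, 7]
  [7, 9],
and U^T v = (-4, -7).
Solve U^T U · c = U^T v for the coefficients: c = (13/5, -14/5). The projection is proj_W(v) = U c.
Check: (v - proj_W(v)) · u_1 = 0  (should be 0).
Check: (v - proj_W(v)) · u_2 = 0  (should be 0).
Result: proj_W(v) = (3, 1/5, -2/5).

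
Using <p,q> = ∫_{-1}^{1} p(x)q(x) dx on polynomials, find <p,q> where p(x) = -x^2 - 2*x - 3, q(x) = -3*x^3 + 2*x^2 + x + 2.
<p,q> = -256/15

Expand the product: p(x)·q(x) = 3*x^5 + 4*x^4 + 4*x^3 - 10*x^2 - 7*x - 6.
∫_{-1}^{1} of each monomial x^k gives [2/(k+1) if k even, 0 if k odd]. Integrating term-by-term (or equivalently evaluating the antiderivative F(x) = x^6/2 + 4*x^5/5 + x^4 - 10*x^3/3 - 7*x^2/2 - 6*x at the endpoints):
  F(1) − F(−1) = -158/15 − (98/15) = -256/15.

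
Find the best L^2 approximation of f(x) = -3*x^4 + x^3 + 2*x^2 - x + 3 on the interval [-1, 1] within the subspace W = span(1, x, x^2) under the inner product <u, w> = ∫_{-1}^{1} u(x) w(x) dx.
g(x) = -4*x^2/7 - 2*x/5 + 114/35

The best approximation g ∈ W is the orthogonal projection of f onto W. Writing g = a_0 + a_1 x + a_2 x^2, the coefficients solve the normal equations G · a = b where
  G_{ij} = <φ_i, φ_j> and b_i = <f, φ_i>, with φ_0 = 1, φ_1 = x, φ_2 = x^2.
G =
  [2, 0, 2/3]
  [0, 2/3, 0]
  [2/3, 0, 2/5],
b = (92/15, -4/15, 68/35).
Solving gives a_0 = 114/35, a_1 = -2/5, a_2 = -4/7, so
  g(x) = -4*x^2/7 - 2*x/5 + 114/35.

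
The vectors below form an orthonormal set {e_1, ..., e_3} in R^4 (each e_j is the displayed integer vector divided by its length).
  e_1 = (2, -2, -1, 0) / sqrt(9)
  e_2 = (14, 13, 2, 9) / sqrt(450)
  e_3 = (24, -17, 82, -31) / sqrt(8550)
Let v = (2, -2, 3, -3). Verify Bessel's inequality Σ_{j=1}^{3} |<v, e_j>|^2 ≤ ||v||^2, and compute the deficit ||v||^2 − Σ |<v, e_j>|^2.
Σ |<v, e_j>|^2 = 4157/171; ||v||^2 = 26; deficit = 289/171

Write each e_j = u_j / sqrt(<u_j, u_j>) where u_j is the displayed integer vector. Then <v, e_j> = <v, u_j> / sqrt(<u_j, u_j>), so |<v, e_j>|^2 = <v, u_j>^2 / <u_j, u_j>.
Coefficients: <v, e_1> = 5/sqrt(9), <v, e_2> = -19/sqrt(450), <v, e_3> = 421/sqrt(8550).
Square and sum: Σ |<v, e_j>|^2 = 4157/171.
Compute ||v||^2 = v·v = 26.
Deficit = 26 − 4157/171 = 289/171 ≥ 0, confirming Bessel's inequality. (The deficit equals ||v − Σ <v,e_j> e_j||^2, the squared distance from v to span{e_j}.)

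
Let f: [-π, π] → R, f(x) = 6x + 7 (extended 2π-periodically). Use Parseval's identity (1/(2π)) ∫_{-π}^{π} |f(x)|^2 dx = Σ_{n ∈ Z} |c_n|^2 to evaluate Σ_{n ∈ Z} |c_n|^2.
Σ |c_n|^2 = 12π^2 + 49

Expand and integrate term by term over [-π, π]:
  ∫ (6x)^2 dx = 36·(2π^3/3); ∫ 2·6·(7)·x dx = 0 (odd integrand); ∫ 7^2 dx = 49·2π.
So (1/(2π)) ∫_{-π}^{π} (6x + 7)^2 dx = 36π^2/3 + 49 = 12π^2 + 49.
Parseval ⇒ Σ |c_n|^2 = 12π^2 + 49.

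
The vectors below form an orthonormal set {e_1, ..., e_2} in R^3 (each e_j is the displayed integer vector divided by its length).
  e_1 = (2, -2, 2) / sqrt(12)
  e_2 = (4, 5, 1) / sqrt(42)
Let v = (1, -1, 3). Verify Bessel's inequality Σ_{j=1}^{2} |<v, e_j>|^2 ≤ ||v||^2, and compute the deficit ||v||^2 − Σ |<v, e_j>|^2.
Σ |<v, e_j>|^2 = 59/7; ||v||^2 = 11; deficit = 18/7

Write each e_j = u_j / sqrt(<u_j, u_j>) where u_j is the displayed integer vector. Then <v, e_j> = <v, u_j> / sqrt(<u_j, u_j>), so |<v, e_j>|^2 = <v, u_j>^2 / <u_j, u_j>.
Coefficients: <v, e_1> = 10/sqrt(12), <v, e_2> = 2/sqrt(42).
Square and sum: Σ |<v, e_j>|^2 = 59/7.
Compute ||v||^2 = v·v = 11.
Deficit = 11 − 59/7 = 18/7 ≥ 0, confirming Bessel's inequality. (The deficit equals ||v − Σ <v,e_j> e_j||^2, the squared distance from v to span{e_j}.)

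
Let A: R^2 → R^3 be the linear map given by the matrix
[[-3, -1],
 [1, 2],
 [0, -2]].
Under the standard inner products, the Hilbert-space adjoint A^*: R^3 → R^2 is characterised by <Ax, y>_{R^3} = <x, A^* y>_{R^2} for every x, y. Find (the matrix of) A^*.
A^* = A^T =
[[-3, 1, 0],
 [-1, 2, -2]]

For real matrices with standard dot products, the defining identity <Ax, y> = <x, A^* y> gives (Ax)^T y = x^T (A^*) y, i.e. x^T A^T y = x^T (A^*) y. Since this holds for all x, y, we must have A^* = A^T. Therefore
A^* =
[[-3, 1, 0],
 [-1, 2, -2]].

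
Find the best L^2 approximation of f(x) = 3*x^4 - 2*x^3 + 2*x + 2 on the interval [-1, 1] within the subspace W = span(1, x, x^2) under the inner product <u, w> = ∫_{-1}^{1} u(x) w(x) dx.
g(x) = 18*x^2/7 + 4*x/5 + 61/35

The best approximation g ∈ W is the orthogonal projection of f onto W. Writing g = a_0 + a_1 x + a_2 x^2, the coefficients solve the normal equations G · a = b where
  G_{ij} = <φ_i, φ_j> and b_i = <f, φ_i>, with φ_0 = 1, φ_1 = x, φ_2 = x^2.
G =
  [2, 0, 2/3]
  [0, 2/3, 0]
  [2/3, 0, 2/5],
b = (26/5, 8/15, 46/21).
Solving gives a_0 = 61/35, a_1 = 4/5, a_2 = 18/7, so
  g(x) = 18*x^2/7 + 4*x/5 + 61/35.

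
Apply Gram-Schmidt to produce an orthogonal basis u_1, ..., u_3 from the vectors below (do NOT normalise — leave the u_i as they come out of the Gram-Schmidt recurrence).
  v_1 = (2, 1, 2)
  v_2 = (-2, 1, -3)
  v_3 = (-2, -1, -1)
Orthogonal basis:
  u_1 = (2, 1, 2)
  u_2 = (0, 2, -1)
  u_3 = (-4/9, 8/45, 16/45)

Apply the Gram-Schmidt recurrence
  u_1 = v_1
  u_i = v_i − Σ_{j<i} ((v_i · u_j) / (u_j · u_j)) · u_j.

Step by step this gives:
  u_1 = (2, 1, 2)
  u_2 = (0, 2, -1)
  u_3 = (-4/9, 8/45, 16/45)

Orthogonality check:
  u_2 · u_1 = 0 (should be 0)
  u_3 · u_1 = 0 (should be 0)
  u_3 · u_2 = 0 (should be 0)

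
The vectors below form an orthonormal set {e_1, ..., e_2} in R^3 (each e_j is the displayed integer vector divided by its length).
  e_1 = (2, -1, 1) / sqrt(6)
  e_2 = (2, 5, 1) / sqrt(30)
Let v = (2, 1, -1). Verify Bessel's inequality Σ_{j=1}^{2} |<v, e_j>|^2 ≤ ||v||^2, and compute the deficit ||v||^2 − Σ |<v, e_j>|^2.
Σ |<v, e_j>|^2 = 14/5; ||v||^2 = 6; deficit = 16/5

Write each e_j = u_j / sqrt(<u_j, u_j>) where u_j is the displayed integer vector. Then <v, e_j> = <v, u_j> / sqrt(<u_j, u_j>), so |<v, e_j>|^2 = <v, u_j>^2 / <u_j, u_j>.
Coefficients: <v, e_1> = 2/sqrt(6), <v, e_2> = 8/sqrt(30).
Square and sum: Σ |<v, e_j>|^2 = 14/5.
Compute ||v||^2 = v·v = 6.
Deficit = 6 − 14/5 = 16/5 ≥ 0, confirming Bessel's inequality. (The deficit equals ||v − Σ <v,e_j> e_j||^2, the squared distance from v to span{e_j}.)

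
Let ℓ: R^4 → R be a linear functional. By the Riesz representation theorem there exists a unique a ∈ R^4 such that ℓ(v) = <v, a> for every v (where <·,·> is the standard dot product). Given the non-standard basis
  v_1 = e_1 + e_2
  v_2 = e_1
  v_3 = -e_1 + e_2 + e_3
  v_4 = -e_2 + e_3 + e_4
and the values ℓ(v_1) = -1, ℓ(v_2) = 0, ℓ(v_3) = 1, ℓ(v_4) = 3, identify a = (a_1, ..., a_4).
a = (0, -1, 2, 0)

Write a = (a_1, ..., a_4) in the standard basis. For each basis vector v_i, ℓ(v_i) = <v_i, a> is a linear equation in the a_j's. Collect the n equations into a matrix system V a = ℓ, where row i of V is v_i (expressed in the standard basis). Since V is invertible (lower-triangular with 1s on the diagonal, up to permutation), solve by back-substitution:
  V =
[[1, 1, 0, 0],
 [1, 0, 0, 0],
 [-1, 1, 1, 0],
 [0, -1, 1, 1]]
  V a = (-1, 0, 1, 3)
Solving gives a = (0, -1, 2, 0).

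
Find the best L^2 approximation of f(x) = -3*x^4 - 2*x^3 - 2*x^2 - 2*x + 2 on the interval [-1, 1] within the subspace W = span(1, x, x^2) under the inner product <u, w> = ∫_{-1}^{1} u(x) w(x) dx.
g(x) = -32*x^2/7 - 16*x/5 + 79/35

The best approximation g ∈ W is the orthogonal projection of f onto W. Writing g = a_0 + a_1 x + a_2 x^2, the coefficients solve the normal equations G · a = b where
  G_{ij} = <φ_i, φ_j> and b_i = <f, φ_i>, with φ_0 = 1, φ_1 = x, φ_2 = x^2.
G =
  [2, 0, 2/3]
  [0, 2/3, 0]
  [2/3, 0, 2/5],
b = (22/15, -32/15, -34/105).
Solving gives a_0 = 79/35, a_1 = -16/5, a_2 = -32/7, so
  g(x) = -32*x^2/7 - 16*x/5 + 79/35.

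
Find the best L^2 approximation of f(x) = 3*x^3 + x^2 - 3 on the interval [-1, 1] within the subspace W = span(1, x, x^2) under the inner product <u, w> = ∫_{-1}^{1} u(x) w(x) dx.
g(x) = x^2 + 9*x/5 - 3

The best approximation g ∈ W is the orthogonal projection of f onto W. Writing g = a_0 + a_1 x + a_2 x^2, the coefficients solve the normal equations G · a = b where
  G_{ij} = <φ_i, φ_j> and b_i = <f, φ_i>, with φ_0 = 1, φ_1 = x, φ_2 = x^2.
G =
  [2, 0, 2/3]
  [0, 2/3, 0]
  [2/3, 0, 2/5],
b = (-16/3, 6/5, -8/5).
Solving gives a_0 = -3, a_1 = 9/5, a_2 = 1, so
  g(x) = x^2 + 9*x/5 - 3.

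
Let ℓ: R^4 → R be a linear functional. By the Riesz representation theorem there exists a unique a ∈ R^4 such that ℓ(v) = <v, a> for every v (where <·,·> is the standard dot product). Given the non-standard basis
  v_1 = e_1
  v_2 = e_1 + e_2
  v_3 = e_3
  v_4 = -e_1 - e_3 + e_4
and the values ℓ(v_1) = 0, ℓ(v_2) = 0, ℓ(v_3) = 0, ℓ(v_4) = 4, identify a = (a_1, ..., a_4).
a = (0, 0, 0, 4)

Write a = (a_1, ..., a_4) in the standard basis. For each basis vector v_i, ℓ(v_i) = <v_i, a> is a linear equation in the a_j's. Collect the n equations into a matrix system V a = ℓ, where row i of V is v_i (expressed in the standard basis). Since V is invertible (lower-triangular with 1s on the diagonal, up to permutation), solve by back-substitution:
  V =
[[1, 0, 0, 0],
 [1, 1, 0, 0],
 [0, 0, 1, 0],
 [-1, 0, -1, 1]]
  V a = (0, 0, 0, 4)
Solving gives a = (0, 0, 0, 4).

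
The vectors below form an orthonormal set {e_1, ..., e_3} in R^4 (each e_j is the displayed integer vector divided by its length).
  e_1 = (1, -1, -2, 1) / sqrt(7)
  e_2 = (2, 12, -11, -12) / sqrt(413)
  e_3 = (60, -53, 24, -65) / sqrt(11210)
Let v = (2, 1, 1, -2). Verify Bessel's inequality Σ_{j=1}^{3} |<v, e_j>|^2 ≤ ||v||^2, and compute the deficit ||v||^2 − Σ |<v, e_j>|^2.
Σ |<v, e_j>|^2 = 1459/190; ||v||^2 = 10; deficit = 441/190

Write each e_j = u_j / sqrt(<u_j, u_j>) where u_j is the displayed integer vector. Then <v, e_j> = <v, u_j> / sqrt(<u_j, u_j>), so |<v, e_j>|^2 = <v, u_j>^2 / <u_j, u_j>.
Coefficients: <v, e_1> = -3/sqrt(7), <v, e_2> = 29/sqrt(413), <v, e_3> = 221/sqrt(11210).
Square and sum: Σ |<v, e_j>|^2 = 1459/190.
Compute ||v||^2 = v·v = 10.
Deficit = 10 − 1459/190 = 441/190 ≥ 0, confirming Bessel's inequality. (The deficit equals ||v − Σ <v,e_j> e_j||^2, the squared distance from v to span{e_j}.)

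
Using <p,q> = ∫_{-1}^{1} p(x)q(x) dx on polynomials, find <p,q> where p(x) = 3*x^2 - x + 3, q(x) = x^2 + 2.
<p,q> = 96/5

Expand the product: p(x)·q(x) = 3*x^4 - x^3 + 9*x^2 - 2*x + 6.
∫_{-1}^{1} of each monomial x^k gives [2/(k+1) if k even, 0 if k odd]. Integrating term-by-term (or equivalently evaluating the antiderivative F(x) = 3*x^5/5 - x^4/4 + 3*x^3 - x^2 + 6*x at the endpoints):
  F(1) − F(−1) = 167/20 − (-217/20) = 96/5.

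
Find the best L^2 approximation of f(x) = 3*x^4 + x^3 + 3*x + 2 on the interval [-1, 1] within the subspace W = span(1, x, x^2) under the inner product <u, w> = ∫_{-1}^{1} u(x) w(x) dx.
g(x) = 18*x^2/7 + 18*x/5 + 61/35

The best approximation g ∈ W is the orthogonal projection of f onto W. Writing g = a_0 + a_1 x + a_2 x^2, the coefficients solve the normal equations G · a = b where
  G_{ij} = <φ_i, φ_j> and b_i = <f, φ_i>, with φ_0 = 1, φ_1 = x, φ_2 = x^2.
G =
  [2, 0, 2/3]
  [0, 2/3, 0]
  [2/3, 0, 2/5],
b = (26/5, 12/5, 46/21).
Solving gives a_0 = 61/35, a_1 = 18/5, a_2 = 18/7, so
  g(x) = 18*x^2/7 + 18*x/5 + 61/35.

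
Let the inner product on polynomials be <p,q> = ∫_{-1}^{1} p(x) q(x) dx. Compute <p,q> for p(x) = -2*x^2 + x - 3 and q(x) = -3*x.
<p,q> = -2

Expand the product: p(x)·q(x) = 6*x^3 - 3*x^2 + 9*x.
∫_{-1}^{1} of each monomial x^k gives [2/(k+1) if k even, 0 if k odd]. Integrating term-by-term (or equivalently evaluating the antiderivative F(x) = 3*x^4/2 - x^3 + 9*x^2/2 at the endpoints):
  F(1) − F(−1) = 5 − (7) = -2.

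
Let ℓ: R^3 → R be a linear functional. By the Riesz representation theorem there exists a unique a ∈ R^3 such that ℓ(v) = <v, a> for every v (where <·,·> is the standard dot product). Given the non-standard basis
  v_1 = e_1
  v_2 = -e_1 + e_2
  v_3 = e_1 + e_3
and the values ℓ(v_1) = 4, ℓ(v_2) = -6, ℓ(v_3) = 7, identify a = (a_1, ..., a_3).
a = (4, -2, 3)

Write a = (a_1, ..., a_3) in the standard basis. For each basis vector v_i, ℓ(v_i) = <v_i, a> is a linear equation in the a_j's. Collect the n equations into a matrix system V a = ℓ, where row i of V is v_i (expressed in the standard basis). Since V is invertible (lower-triangular with 1s on the diagonal, up to permutation), solve by back-substitution:
  V =
[[1, 0, 0],
 [-1, 1, 0],
 [1, 0, 1]]
  V a = (4, -6, 7)
Solving gives a = (4, -2, 3).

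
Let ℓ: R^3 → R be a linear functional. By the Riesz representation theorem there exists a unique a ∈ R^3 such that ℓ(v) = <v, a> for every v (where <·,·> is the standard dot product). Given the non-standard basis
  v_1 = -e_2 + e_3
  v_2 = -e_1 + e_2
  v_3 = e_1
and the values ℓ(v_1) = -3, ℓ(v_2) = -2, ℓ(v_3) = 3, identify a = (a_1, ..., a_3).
a = (3, 1, -2)

Write a = (a_1, ..., a_3) in the standard basis. For each basis vector v_i, ℓ(v_i) = <v_i, a> is a linear equation in the a_j's. Collect the n equations into a matrix system V a = ℓ, where row i of V is v_i (expressed in the standard basis). Since V is invertible (lower-triangular with 1s on the diagonal, up to permutation), solve by back-substitution:
  V =
[[0, -1, 1],
 [-1, 1, 0],
 [1, 0, 0]]
  V a = (-3, -2, 3)
Solving gives a = (3, 1, -2).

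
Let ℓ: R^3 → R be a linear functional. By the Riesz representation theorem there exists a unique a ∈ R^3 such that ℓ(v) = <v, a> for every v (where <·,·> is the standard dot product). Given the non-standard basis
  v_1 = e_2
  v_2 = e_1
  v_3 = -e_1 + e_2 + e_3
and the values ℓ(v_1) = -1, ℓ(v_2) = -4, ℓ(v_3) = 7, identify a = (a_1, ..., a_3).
a = (-4, -1, 4)

Write a = (a_1, ..., a_3) in the standard basis. For each basis vector v_i, ℓ(v_i) = <v_i, a> is a linear equation in the a_j's. Collect the n equations into a matrix system V a = ℓ, where row i of V is v_i (expressed in the standard basis). Since V is invertible (lower-triangular with 1s on the diagonal, up to permutation), solve by back-substitution:
  V =
[[0, 1, 0],
 [1, 0, 0],
 [-1, 1, 1]]
  V a = (-1, -4, 7)
Solving gives a = (-4, -1, 4).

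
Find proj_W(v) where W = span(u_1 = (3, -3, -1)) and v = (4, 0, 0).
proj_W(v) = (36/19, -36/19, -12/19)

Set up U = [u_1 | ... | u_1] ∈ R^(3×1). The projector onto W = col(U) is P = U (U^T U)^(-1) U^T.
Compute U^T U =
  [19],
and U^T v = (12).
Solve U^T U · c = U^T v for the coefficients: c = (12/19). The projection is proj_W(v) = U c.
Check: (v - proj_W(v)) · u_1 = 0  (should be 0).
Result: proj_W(v) = (36/19, -36/19, -12/19).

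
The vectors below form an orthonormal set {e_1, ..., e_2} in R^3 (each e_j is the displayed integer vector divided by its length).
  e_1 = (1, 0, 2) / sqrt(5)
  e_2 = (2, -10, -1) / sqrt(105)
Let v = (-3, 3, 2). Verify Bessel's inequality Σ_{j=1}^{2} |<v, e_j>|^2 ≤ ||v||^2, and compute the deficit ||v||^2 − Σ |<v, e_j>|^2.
Σ |<v, e_j>|^2 = 293/21; ||v||^2 = 22; deficit = 169/21

Write each e_j = u_j / sqrt(<u_j, u_j>) where u_j is the displayed integer vector. Then <v, e_j> = <v, u_j> / sqrt(<u_j, u_j>), so |<v, e_j>|^2 = <v, u_j>^2 / <u_j, u_j>.
Coefficients: <v, e_1> = 1/sqrt(5), <v, e_2> = -38/sqrt(105).
Square and sum: Σ |<v, e_j>|^2 = 293/21.
Compute ||v||^2 = v·v = 22.
Deficit = 22 − 293/21 = 169/21 ≥ 0, confirming Bessel's inequality. (The deficit equals ||v − Σ <v,e_j> e_j||^2, the squared distance from v to span{e_j}.)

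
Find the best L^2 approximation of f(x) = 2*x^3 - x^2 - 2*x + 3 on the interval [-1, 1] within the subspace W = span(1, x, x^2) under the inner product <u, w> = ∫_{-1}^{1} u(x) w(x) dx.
g(x) = -x^2 - 4*x/5 + 3

The best approximation g ∈ W is the orthogonal projection of f onto W. Writing g = a_0 + a_1 x + a_2 x^2, the coefficients solve the normal equations G · a = b where
  G_{ij} = <φ_i, φ_j> and b_i = <f, φ_i>, with φ_0 = 1, φ_1 = x, φ_2 = x^2.
G =
  [2, 0, 2/3]
  [0, 2/3, 0]
  [2/3, 0, 2/5],
b = (16/3, -8/15, 8/5).
Solving gives a_0 = 3, a_1 = -4/5, a_2 = -1, so
  g(x) = -x^2 - 4*x/5 + 3.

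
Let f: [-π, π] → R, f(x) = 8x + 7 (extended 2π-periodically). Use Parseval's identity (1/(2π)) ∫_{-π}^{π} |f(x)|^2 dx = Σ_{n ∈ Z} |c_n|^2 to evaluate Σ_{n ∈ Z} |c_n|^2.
Σ |c_n|^2 = 64π^2/3 + 49

Expand and integrate term by term over [-π, π]:
  ∫ (8x)^2 dx = 64·(2π^3/3); ∫ 2·8·(7)·x dx = 0 (odd integrand); ∫ 7^2 dx = 49·2π.
So (1/(2π)) ∫_{-π}^{π} (8x + 7)^2 dx = 64π^2/3 + 49 = 64π^2/3 + 49.
Parseval ⇒ Σ |c_n|^2 = 64π^2/3 + 49.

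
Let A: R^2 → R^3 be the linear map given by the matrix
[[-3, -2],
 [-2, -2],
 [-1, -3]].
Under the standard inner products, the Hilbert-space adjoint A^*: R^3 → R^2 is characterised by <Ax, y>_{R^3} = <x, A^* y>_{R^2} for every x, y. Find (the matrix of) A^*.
A^* = A^T =
[[-3, -2, -1],
 [-2, -2, -3]]

For real matrices with standard dot products, the defining identity <Ax, y> = <x, A^* y> gives (Ax)^T y = x^T (A^*) y, i.e. x^T A^T y = x^T (A^*) y. Since this holds for all x, y, we must have A^* = A^T. Therefore
A^* =
[[-3, -2, -1],
 [-2, -2, -3]].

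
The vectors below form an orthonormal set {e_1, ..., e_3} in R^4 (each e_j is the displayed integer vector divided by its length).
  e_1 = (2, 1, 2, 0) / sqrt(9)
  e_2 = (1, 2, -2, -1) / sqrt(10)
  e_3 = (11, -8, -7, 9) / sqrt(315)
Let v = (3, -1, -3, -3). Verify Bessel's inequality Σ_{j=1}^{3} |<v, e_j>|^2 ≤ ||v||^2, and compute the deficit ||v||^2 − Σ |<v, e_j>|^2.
Σ |<v, e_j>|^2 = 14; ||v||^2 = 28; deficit = 14

Write each e_j = u_j / sqrt(<u_j, u_j>) where u_j is the displayed integer vector. Then <v, e_j> = <v, u_j> / sqrt(<u_j, u_j>), so |<v, e_j>|^2 = <v, u_j>^2 / <u_j, u_j>.
Coefficients: <v, e_1> = -1/sqrt(9), <v, e_2> = 10/sqrt(10), <v, e_3> = 35/sqrt(315).
Square and sum: Σ |<v, e_j>|^2 = 14.
Compute ||v||^2 = v·v = 28.
Deficit = 28 − 14 = 14 ≥ 0, confirming Bessel's inequality. (The deficit equals ||v − Σ <v,e_j> e_j||^2, the squared distance from v to span{e_j}.)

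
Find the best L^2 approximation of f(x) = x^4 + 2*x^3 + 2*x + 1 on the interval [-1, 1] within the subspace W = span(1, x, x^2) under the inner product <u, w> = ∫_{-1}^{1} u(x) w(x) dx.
g(x) = 6*x^2/7 + 16*x/5 + 32/35

The best approximation g ∈ W is the orthogonal projection of f onto W. Writing g = a_0 + a_1 x + a_2 x^2, the coefficients solve the normal equations G · a = b where
  G_{ij} = <φ_i, φ_j> and b_i = <f, φ_i>, with φ_0 = 1, φ_1 = x, φ_2 = x^2.
G =
  [2, 0, 2/3]
  [0, 2/3, 0]
  [2/3, 0, 2/5],
b = (12/5, 32/15, 20/21).
Solving gives a_0 = 32/35, a_1 = 16/5, a_2 = 6/7, so
  g(x) = 6*x^2/7 + 16*x/5 + 32/35.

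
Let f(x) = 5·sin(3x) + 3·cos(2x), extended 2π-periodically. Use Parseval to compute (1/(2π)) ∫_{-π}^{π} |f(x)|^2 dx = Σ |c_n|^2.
Σ |c_n|^2 = 17

Expand |f|^2 and use orthogonality of {sin(nx), cos(mx)} on [-π, π]:
  ∫_{-π}^{π} sin(nx)^2 dx = π, ∫ cos(mx)^2 dx = π, and cross terms integrate to 0.
So ∫_{-π}^{π} f(x)^2 dx = 5^2 · π + 3^2 · π = (25 + 9)π.
Divide by 2π: (25 + 9)/2 = 17.
By Parseval, this equals Σ |c_n|^2.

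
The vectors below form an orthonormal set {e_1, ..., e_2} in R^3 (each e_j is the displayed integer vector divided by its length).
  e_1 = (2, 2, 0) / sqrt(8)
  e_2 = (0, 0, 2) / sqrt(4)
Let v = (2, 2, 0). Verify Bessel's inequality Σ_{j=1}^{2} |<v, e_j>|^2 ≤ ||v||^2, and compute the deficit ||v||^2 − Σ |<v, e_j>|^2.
Σ |<v, e_j>|^2 = 8; ||v||^2 = 8; deficit = 0

Write each e_j = u_j / sqrt(<u_j, u_j>) where u_j is the displayed integer vector. Then <v, e_j> = <v, u_j> / sqrt(<u_j, u_j>), so |<v, e_j>|^2 = <v, u_j>^2 / <u_j, u_j>.
Coefficients: <v, e_1> = 8/sqrt(8), <v, e_2> = 0/sqrt(4).
Square and sum: Σ |<v, e_j>|^2 = 8.
Compute ||v||^2 = v·v = 8.
Deficit = 8 − 8 = 0 ≥ 0, confirming Bessel's inequality. (The deficit equals ||v − Σ <v,e_j> e_j||^2, the squared distance from v to span{e_j}.)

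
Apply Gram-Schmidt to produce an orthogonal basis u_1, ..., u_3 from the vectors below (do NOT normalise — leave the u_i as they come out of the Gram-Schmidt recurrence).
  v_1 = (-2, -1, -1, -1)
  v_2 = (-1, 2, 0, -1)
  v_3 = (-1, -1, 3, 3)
Orthogonal basis:
  u_1 = (-2, -1, -1, -1)
  u_2 = (-5/7, 15/7, 1/7, -6/7)
  u_3 = (-94/41, -5/41, 109/41, 84/41)

Apply the Gram-Schmidt recurrence
  u_1 = v_1
  u_i = v_i − Σ_{j<i} ((v_i · u_j) / (u_j · u_j)) · u_j.

Step by step this gives:
  u_1 = (-2, -1, -1, -1)
  u_2 = (-5/7, 15/7, 1/7, -6/7)
  u_3 = (-94/41, -5/41, 109/41, 84/41)

Orthogonality check:
  u_2 · u_1 = 0 (should be 0)
  u_3 · u_1 = 0 (should be 0)
  u_3 · u_2 = 0 (should be 0)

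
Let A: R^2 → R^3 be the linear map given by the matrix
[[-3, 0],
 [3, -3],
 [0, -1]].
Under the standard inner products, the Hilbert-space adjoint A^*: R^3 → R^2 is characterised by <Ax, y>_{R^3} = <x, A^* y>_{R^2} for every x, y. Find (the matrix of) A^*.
A^* = A^T =
[[-3, 3, 0],
 [0, -3, -1]]

For real matrices with standard dot products, the defining identity <Ax, y> = <x, A^* y> gives (Ax)^T y = x^T (A^*) y, i.e. x^T A^T y = x^T (A^*) y. Since this holds for all x, y, we must have A^* = A^T. Therefore
A^* =
[[-3, 3, 0],
 [0, -3, -1]].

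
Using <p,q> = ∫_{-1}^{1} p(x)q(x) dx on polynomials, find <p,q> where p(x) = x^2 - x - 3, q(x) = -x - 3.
<p,q> = 50/3

Expand the product: p(x)·q(x) = -x^3 - 2*x^2 + 6*x + 9.
∫_{-1}^{1} of each monomial x^k gives [2/(k+1) if k even, 0 if k odd]. Integrating term-by-term (or equivalently evaluating the antiderivative F(x) = -x^4/4 - 2*x^3/3 + 3*x^2 + 9*x at the endpoints):
  F(1) − F(−1) = 133/12 − (-67/12) = 50/3.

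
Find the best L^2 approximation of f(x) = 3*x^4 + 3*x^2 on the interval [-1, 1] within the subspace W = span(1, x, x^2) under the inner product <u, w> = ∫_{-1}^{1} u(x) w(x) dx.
g(x) = 39*x^2/7 - 9/35

The best approximation g ∈ W is the orthogonal projection of f onto W. Writing g = a_0 + a_1 x + a_2 x^2, the coefficients solve the normal equations G · a = b where
  G_{ij} = <φ_i, φ_j> and b_i = <f, φ_i>, with φ_0 = 1, φ_1 = x, φ_2 = x^2.
G =
  [2, 0, 2/3]
  [0, 2/3, 0]
  [2/3, 0, 2/5],
b = (16/5, 0, 72/35).
Solving gives a_0 = -9/35, a_1 = 0, a_2 = 39/7, so
  g(x) = 39*x^2/7 - 9/35.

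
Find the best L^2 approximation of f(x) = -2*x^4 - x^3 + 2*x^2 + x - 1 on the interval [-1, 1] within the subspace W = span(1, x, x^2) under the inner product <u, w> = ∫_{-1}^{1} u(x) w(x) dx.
g(x) = 2*x^2/7 + 2*x/5 - 29/35

The best approximation g ∈ W is the orthogonal projection of f onto W. Writing g = a_0 + a_1 x + a_2 x^2, the coefficients solve the normal equations G · a = b where
  G_{ij} = <φ_i, φ_j> and b_i = <f, φ_i>, with φ_0 = 1, φ_1 = x, φ_2 = x^2.
G =
  [2, 0, 2/3]
  [0, 2/3, 0]
  [2/3, 0, 2/5],
b = (-22/15, 4/15, -46/105).
Solving gives a_0 = -29/35, a_1 = 2/5, a_2 = 2/7, so
  g(x) = 2*x^2/7 + 2*x/5 - 29/35.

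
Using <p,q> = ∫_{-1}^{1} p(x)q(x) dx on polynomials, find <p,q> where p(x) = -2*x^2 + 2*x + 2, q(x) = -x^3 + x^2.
<p,q> = -4/15

Expand the product: p(x)·q(x) = 2*x^5 - 4*x^4 + 2*x^2.
∫_{-1}^{1} of each monomial x^k gives [2/(k+1) if k even, 0 if k odd]. Integrating term-by-term (or equivalently evaluating the antiderivative F(x) = x^6/3 - 4*x^5/5 + 2*x^3/3 at the endpoints):
  F(1) − F(−1) = 1/5 − (7/15) = -4/15.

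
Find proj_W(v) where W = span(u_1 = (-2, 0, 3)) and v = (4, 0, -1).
proj_W(v) = (22/13, 0, -33/13)

Set up U = [u_1 | ... | u_1] ∈ R^(3×1). The projector onto W = col(U) is P = U (U^T U)^(-1) U^T.
Compute U^T U =
  [13],
and U^T v = (-11).
Solve U^T U · c = U^T v for the coefficients: c = (-11/13). The projection is proj_W(v) = U c.
Check: (v - proj_W(v)) · u_1 = 0  (should be 0).
Result: proj_W(v) = (22/13, 0, -33/13).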